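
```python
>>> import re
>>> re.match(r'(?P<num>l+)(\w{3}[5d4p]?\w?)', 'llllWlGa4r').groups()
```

('llll', 'WlGa')

The match spans [0:8] → 'llllWlGa'.
Captured: group 1 = 'llll', group 2 = 'WlGa'.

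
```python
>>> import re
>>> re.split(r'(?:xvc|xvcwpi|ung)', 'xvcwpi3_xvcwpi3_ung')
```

['', 'wpi3_', 'wpi3_', '']

Alternation tries branches left to right and keeps the first one that lets the overall match succeed at that position.
Matches to split on: at [0:3] → 'xvc'; at [8:11] → 'xvc'; at [16:19] → 'ung'.
The string is cut at each match, leaving 4 pieces.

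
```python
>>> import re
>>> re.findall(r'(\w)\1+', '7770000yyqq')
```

`\1` is not a pattern — it's the concrete string captured by group 1, re-applied verbatim.
One capturing group, so `findall` returns just the captured substring from each match — 4 in all.

['7', '0', 'y', 'q']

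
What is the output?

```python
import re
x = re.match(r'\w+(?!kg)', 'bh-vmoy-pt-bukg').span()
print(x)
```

The negative lookaround is zero-width — it rules out positions where the adjacent text would match, without consuming anything.
With `match`, the pattern is implicitly anchored at the beginning.
The match spans [0:2] → 'bh'.

(0, 2)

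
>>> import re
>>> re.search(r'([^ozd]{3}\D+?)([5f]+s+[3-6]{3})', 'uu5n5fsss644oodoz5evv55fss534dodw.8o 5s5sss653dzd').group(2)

'5fsss644'

This matches exactly 3 of any character except [ozd], then one or more of a non-digit (lazy) (captured); then one or more of one of [5f], then one or more of the literal 's', then exactly 3 of a character in [3-6] (captured).
`re.search` scans for the first position where the pattern succeeds.
The match spans [0:12] → 'uu5n5fsss644'.
Captured: group 1 = 'uu5n', group 2 = '5fsss644'.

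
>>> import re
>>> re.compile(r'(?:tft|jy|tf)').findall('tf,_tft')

['tf', 'tft']

`|` is ordered: at each position the engine commits to the first alternative that works.
Scanning left to right: at [0:2] → 'tf'; at [4:7] → 'tft'.
`findall` yields the raw match text (2 of them) because the pattern has no groups.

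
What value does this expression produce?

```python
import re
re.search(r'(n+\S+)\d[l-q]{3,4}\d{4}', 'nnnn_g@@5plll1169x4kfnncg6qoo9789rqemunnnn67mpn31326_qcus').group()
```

'nnnn_g@@5plll1169x4kfnncg6qoo9789rqemunnnn67mpn3132'

The match spans [0:51] → 'nnnn_g@@5plll1169x4kfnncg6qoo9789rqemunnnn67mpn3132'.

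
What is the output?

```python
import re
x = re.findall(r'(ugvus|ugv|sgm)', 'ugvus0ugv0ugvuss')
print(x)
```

Alternation tries branches left to right and keeps the first one that lets the overall match succeed at that position.
With a single group, `findall` returns only what that group captured — 3 items.

['ugvus', 'ugv', 'ugvus']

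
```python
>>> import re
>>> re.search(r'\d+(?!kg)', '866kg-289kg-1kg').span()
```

(0, 2)

The negative lookahead/lookbehind blocks any match where the forbidden context is present.
`search` walks the string left to right and returns the first match it finds.
The match spans [0:2] → '86'.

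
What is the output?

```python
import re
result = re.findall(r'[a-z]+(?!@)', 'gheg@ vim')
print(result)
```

`(?!…)`/`(?<!…)` only lets a position through if the neighbouring text does NOT match; no characters are consumed.
Since nothing is captured, `findall` lists the 2 matched substrings directly.

['ghe', 'vim']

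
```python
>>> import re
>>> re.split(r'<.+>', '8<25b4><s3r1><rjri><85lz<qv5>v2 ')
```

['8', 'v2 ']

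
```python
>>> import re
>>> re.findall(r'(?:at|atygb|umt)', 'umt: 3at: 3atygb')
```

Alternation isn't longest-match — the leftmost alternative that fits at this position is chosen.
With no groups in the pattern, `findall` gives back each whole match — 3 here.

['umt', 'at', 'at']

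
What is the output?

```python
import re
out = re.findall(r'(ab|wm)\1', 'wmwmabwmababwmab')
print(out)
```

A backreference is literal: `\1` must see the identical characters the first group matched.
Scanning left to right: at [0:4] match 'wmwm', group 1 = 'wm'; at [8:12] match 'abab', group 1 = 'ab'.
With a single group, `findall` returns only what that group captured — 2 items.

['wm', 'ab']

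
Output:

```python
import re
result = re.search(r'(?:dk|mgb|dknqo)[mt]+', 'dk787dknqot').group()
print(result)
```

dknqot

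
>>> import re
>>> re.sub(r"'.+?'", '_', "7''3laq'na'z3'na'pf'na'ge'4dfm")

'7_na_na_na_4dfm'

The `?` after the quantifier makes it lazy — it takes as little as possible before letting the rest of the pattern try.
Matches: at [1:8] → "''3laq'"; at [10:14] → "'z3'"; at [16:20] → "'pf'"; at [22:26] → "'ge'".
Every occurrence is swapped for '_'.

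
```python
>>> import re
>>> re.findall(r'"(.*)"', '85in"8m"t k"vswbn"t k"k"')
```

['8m"t k"vswbn"t k"k']

Because there's exactly one group, `findall` drops the full match and keeps group 1 from the one hit.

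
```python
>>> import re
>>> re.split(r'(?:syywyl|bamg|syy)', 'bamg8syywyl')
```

`|` is ordered: at each position the engine commits to the first alternative that works.
The string is cut at each match, leaving 3 pieces.

['', '8', '']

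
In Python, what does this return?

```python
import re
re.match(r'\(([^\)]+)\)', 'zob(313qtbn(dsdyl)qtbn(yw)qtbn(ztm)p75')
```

`re.match` only tries the pattern at the start of the string.
Here the pattern fails at index 0, so the call returns None.

None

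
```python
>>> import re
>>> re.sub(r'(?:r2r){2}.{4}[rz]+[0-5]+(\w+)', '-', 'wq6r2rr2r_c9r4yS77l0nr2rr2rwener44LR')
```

'wq6r2rr2r_c9r4yS77l0n-'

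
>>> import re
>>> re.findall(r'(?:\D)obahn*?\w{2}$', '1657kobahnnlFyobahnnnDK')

['yobahnnnDK']

Pattern: a non-digit (non-capturing group); then the literal 'ob', then the literal 'ah'; then zero or more of a literal 'n' (lazy), then exactly 2 of a word character; then anchored at the end.
`findall` yields the raw match text (1 of them) because the pattern has no groups.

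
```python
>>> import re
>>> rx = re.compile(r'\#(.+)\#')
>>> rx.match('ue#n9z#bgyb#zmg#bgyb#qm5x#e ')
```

`re.match` won't scan ahead — the pattern has to work from the very first character.
Here position 0 doesn't satisfy it, so the call returns None.

None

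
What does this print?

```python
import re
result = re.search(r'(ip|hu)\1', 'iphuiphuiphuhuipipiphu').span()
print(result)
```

(10, 14)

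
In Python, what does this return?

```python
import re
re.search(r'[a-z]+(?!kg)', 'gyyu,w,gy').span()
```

(0, 4)

`(?!…)`/`(?<!…)` only lets a position through if the neighbouring text does NOT match; no characters are consumed.
`re.search` tries every starting position until one works.
The match spans [0:4] → 'gyyu'.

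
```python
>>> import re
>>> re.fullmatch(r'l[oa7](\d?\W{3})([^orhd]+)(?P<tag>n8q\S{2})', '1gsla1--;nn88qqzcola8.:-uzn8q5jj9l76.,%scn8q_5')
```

None

This matches the literal 'l', then one of [oa7]; then optionally a digit, then exactly 3 of a non-word character (captured); then one or more of any character except [orhd] (captured); then the literal 'n8q', then exactly 2 of a non-whitespace character (captured as 'tag').
`re.fullmatch` requires the pattern to consume the entire string.
Here the string isn't matched end-to-end, so the call returns None.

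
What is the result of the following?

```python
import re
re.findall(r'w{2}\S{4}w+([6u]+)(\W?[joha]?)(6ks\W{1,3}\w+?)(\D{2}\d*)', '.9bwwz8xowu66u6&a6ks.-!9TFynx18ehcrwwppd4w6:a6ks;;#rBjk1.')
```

Pattern: exactly 2 of the literal 'w', then exactly 4 of a non-whitespace character, then one or more of the literal 'w'; then one or more of one of [6u] (captured); then optionally a non-word character, then optionally one of [joha] (captured); then the literal '6ks', then 1 to 3 of a non-word character, then one or more of a word character (lazy) (captured); then exactly 2 of a non-digit, then zero or more of a digit (captured).
Walking the string: at [3:26] match 'wwz8xowu66u6&a6ks.-!9TF', groups = ('u66u6', '&a', '6ks.-!9', 'TF'); at [35:54] match 'wwppd4w6:a6ks;;#rBj', groups = ('6', ':a', '6ks;;#r', 'Bj').
`findall` packs the 4 group values into a tuple for every match.

[('u66u6', '&a', '6ks.-!9', 'TF'), ('6', ':a', '6ks;;#r', 'Bj')]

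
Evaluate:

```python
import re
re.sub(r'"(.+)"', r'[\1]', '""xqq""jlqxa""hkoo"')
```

'["xqq""jlqxa""hkoo]'

Matches: at [0:19] → '""xqq""jlqxa""hkoo"'.
`\1` in the replacement pulls in group 1's text for each match.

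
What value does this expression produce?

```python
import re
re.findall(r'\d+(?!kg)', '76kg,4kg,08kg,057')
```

`(?!…)`/`(?<!…)` only lets a position through if the neighbouring text does NOT match; no characters are consumed.
Walking the string: at [0:1] → '7'; at [9:10] → '0'; at [14:17] → '057'.
No capturing groups, so `findall` returns the 3 full match strings.

['7', '0', '057']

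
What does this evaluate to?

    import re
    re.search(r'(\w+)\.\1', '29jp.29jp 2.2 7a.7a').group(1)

'29jp'

The match spans [0:9] → '29jp.29jp'.
Captured: group 1 = '29jp'.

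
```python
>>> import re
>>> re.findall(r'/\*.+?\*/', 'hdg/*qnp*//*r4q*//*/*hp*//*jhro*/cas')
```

Matches: at [3:10] → '/*qnp*/'; at [10:17] → '/*r4q*/'; at [17:25] → '/*/*hp*/'; at [25:33] → '/*jhro*/'.
Since nothing is captured, `findall` lists the 4 matched substrings directly.

['/*qnp*/', '/*r4q*/', '/*/*hp*/', '/*jhro*/']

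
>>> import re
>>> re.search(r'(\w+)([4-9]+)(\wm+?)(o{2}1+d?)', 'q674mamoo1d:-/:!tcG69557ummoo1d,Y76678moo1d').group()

'tcG69557ummoo1d'

The match spans [16:31] → 'tcG69557ummoo1d'.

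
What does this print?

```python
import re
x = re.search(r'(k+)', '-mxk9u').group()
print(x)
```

k

The pattern matches one or more of a literal 'k' (captured).
Unlike `match`, `search` isn't anchored — it looks for the pattern anywhere in the string.
The match spans [3:4] → 'k'.
Captured: group 1 = 'k'.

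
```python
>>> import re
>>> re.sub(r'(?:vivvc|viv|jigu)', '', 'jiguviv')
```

''

Matches: at [0:4] → 'jigu'; at [4:7] → 'viv'.
Each match is replaced by ''.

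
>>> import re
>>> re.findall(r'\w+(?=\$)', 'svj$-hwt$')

['svj', 'hwt']

Lookahead/lookbehind check context without consuming it, so the matched span excludes the asserted characters.
Scanning left to right: at [0:3] → 'svj'; at [5:8] → 'hwt'.
No capturing groups, so `findall` returns the 2 full match strings.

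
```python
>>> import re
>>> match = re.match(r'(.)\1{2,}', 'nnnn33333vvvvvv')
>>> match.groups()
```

The match spans [0:4] → 'nnnn'.
Captured: group 1 = 'n'.

('n',)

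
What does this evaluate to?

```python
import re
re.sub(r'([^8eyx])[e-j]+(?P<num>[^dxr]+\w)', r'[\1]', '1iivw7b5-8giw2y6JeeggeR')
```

'[1]'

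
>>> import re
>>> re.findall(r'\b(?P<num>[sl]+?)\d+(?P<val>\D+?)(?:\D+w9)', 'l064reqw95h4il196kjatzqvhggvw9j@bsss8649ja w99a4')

A `+?`/`*?`/`{m,n}?` starts at its minimum and grows only as far as needed for what follows to match.
`findall` packs the 2 group values into a tuple for every match.

[('l', 'r')]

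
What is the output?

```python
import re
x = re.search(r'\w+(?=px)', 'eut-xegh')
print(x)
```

The `(?=…)`/`(?<=…)` assertion just peeks at neighbouring text; it doesn't advance the match position.
Here no position works, so the call returns None.

None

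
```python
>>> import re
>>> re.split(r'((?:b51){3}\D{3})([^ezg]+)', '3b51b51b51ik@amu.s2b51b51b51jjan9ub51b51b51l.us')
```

The pattern matches the literal 'b51' repeated 3 times, then exactly 3 of a non-digit (captured); then one or more of any character except [ezg] (captured).
Matches to split on: at [1:47] → 'b51b51b51ik@amu.s2b51b51b51jjan9ub51b51b51l.us'.
`re.split` interleaves the captured-group text with the surrounding fragments.

['3', 'b51b51b51ik@', 'amu.s2b51b51b51jjan9ub51b51b51l.us', '']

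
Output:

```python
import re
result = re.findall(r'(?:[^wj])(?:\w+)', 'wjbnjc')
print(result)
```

['bnjc']

The pattern matches any character except [wj] (non-capturing group); then one or more of a word character (non-capturing group).
`findall` yields the raw match text (1 of them) because the pattern has no groups.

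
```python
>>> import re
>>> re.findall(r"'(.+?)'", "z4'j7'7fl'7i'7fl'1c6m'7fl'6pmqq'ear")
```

['j7', '7i', '1c6m', '6pmqq']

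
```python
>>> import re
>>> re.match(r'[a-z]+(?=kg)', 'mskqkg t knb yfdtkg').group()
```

'mskq'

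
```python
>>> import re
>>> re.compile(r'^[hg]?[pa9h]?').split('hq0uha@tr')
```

['', 'q0uha@tr']

The pattern matches anchored at the start of the string; then optionally one of [hg]; then optionally one of [pa9h].
Matches to split on: at [0:1] → 'h'.
Splitting on the pattern gives 2 pieces.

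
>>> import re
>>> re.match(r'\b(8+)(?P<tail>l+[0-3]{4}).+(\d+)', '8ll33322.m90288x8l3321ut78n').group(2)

The match spans [0:26] → '8ll33322.m90288x8l3321ut78'.
Captured: group 1 = '8', group 2 = 'll3332', group 3 = '8'.

'll3332'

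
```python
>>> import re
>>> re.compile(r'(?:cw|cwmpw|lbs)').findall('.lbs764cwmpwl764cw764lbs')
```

`|` is ordered: at each position the engine commits to the first alternative that works.
Scanning left to right: at [1:4] → 'lbs'; at [7:9] → 'cw'; at [16:18] → 'cw'; at [21:24] → 'lbs'.
`findall` yields the raw match text (4 of them) because the pattern has no groups.

['lbs', 'cw', 'cw', 'lbs']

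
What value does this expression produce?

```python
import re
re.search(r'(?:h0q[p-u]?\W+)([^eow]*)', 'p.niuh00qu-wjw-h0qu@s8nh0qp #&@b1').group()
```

'h0qu@s8nh0qp #&@b1'

This matches the literal 'h0q', then optionally a character in [p-u], then one or more of a non-word character (non-capturing group); then zero or more of any character except [eow] (captured).
`re.search` tries every starting position until one works.
The match spans [15:33] → 'h0qu@s8nh0qp #&@b1'.
Captured: group 1 = 's8nh0qp #&@b1'.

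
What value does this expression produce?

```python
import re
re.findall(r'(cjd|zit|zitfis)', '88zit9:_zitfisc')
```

Branches in `(...|...)` are attempted left-to-right; the first branch that allows the whole pattern to succeed is taken.
With a single group, `findall` returns only what that group captured — 2 items.

['zit', 'zit']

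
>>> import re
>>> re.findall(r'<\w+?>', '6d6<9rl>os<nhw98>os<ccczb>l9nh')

Matches: at [3:8] → '<9rl>'; at [10:17] → '<nhw98>'; at [19:26] → '<ccczb>'.
`findall` yields the raw match text (3 of them) because the pattern has no groups.

['<9rl>', '<nhw98>', '<ccczb>']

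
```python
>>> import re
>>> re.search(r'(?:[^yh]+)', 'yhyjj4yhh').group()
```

'jj4'

Pattern: one or more of any character except [yh] (non-capturing group).
Unlike `match`, `search` isn't anchored — it looks for the pattern anywhere in the string.
The match spans [3:6] → 'jj4'.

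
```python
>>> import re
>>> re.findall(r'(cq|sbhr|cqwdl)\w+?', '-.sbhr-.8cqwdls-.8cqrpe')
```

`|` is ordered: at each position the engine commits to the first alternative that works.
Matches: at [9:12] match 'cqw', group 1 = 'cq'; at [18:21] match 'cqr', group 1 = 'cq'.
With a single group, `findall` returns only what that group captured — 2 items.

['cq', 'cq']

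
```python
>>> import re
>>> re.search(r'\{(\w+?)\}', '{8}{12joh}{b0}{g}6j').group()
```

`re.search` tries every starting position until one works.
The match spans [0:3] → '{8}'.
Captured: group 1 = '8'.

'{8}'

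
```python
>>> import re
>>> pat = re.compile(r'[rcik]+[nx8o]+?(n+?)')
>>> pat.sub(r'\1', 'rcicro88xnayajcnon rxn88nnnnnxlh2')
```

'nayajn n88nnnnnxlh2'

Lazy quantifiers expand one character at a time until the remainder of the pattern can match.
`\1` in the replacement pulls in group 1's text for each match.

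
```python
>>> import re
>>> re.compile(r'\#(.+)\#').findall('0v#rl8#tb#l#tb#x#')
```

Scanning left to right: at [2:17] match '#rl8#tb#l#tb#x#', group 1 = 'rl8#tb#l#tb#x'.
With a single group, `findall` returns only what that group captured — 1 item.

['rl8#tb#l#tb#x']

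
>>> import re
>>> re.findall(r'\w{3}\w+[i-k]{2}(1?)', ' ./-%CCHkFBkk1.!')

['1']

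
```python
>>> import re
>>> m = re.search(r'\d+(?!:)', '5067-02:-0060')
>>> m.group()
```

`(?!…)`/`(?<!…)` only lets a position through if the neighbouring text does NOT match; no characters are consumed.
Unlike `match`, `search` isn't anchored — it looks for the pattern anywhere in the string.
The match spans [0:4] → '5067'.

'5067'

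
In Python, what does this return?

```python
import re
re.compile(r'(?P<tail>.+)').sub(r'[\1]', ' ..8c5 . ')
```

'[ ..8c5 . ]'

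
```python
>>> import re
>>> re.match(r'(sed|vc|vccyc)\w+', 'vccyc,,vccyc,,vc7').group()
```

'vccyc'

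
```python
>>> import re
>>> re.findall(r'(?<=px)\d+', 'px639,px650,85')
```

Lookahead/lookbehind check context without consuming it, so the matched span excludes the asserted characters.
With no groups in the pattern, `findall` gives back each whole match — 2 here.

['639', '650']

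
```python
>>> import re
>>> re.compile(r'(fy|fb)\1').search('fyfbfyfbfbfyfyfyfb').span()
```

(6, 10)

`\1` is not a pattern — it's the concrete string captured by group 1, re-applied verbatim.
`re.search` scans for the first position where the pattern succeeds.
The match spans [6:10] → 'fbfb'.
Captured: group 1 = 'fb'.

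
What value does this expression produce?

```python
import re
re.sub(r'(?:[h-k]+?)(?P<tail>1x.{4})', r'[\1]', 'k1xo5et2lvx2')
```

'[1xo5et]2lvx2'

The pattern matches one or more of a character in [h-k] (lazy) (non-capturing group); then the literal '1x', then exactly 4 of any character (captured as 'tail').
The replacement refers to a captured group, so each match is rewritten using its own captured text.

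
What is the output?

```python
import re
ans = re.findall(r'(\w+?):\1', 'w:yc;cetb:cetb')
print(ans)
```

The backreference `\1` re-matches whatever the first group consumed, character for character.
`findall` collects group 1 from the one match (1 total).

['cetb']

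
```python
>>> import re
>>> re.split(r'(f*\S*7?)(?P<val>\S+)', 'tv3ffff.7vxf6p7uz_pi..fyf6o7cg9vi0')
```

['', 'tv3ffff.7vxf6p7uz_pi..fyf6o7cg9vi', '0', '']

Pattern: zero or more of the literal 'f', then zero or more of a non-whitespace character, then optionally a literal '7' (captured); then one or more of a non-whitespace character (captured as 'val').
Matches to split on: at [0:34] → 'tv3ffff.7vxf6p7uz_pi..fyf6o7cg9vi0'.
Because the pattern has a capturing group, `split` also inserts each captured text between the pieces.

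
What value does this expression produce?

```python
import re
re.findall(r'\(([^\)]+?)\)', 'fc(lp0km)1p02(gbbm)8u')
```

['lp0km', 'gbbm']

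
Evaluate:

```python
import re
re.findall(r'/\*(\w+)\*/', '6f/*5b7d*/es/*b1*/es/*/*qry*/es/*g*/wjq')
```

['5b7d', 'b1', 'qry', 'g']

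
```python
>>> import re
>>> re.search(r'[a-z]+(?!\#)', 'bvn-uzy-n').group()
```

A negative assertion filters positions out without eating any characters.
`re.search` scans for the first position where the pattern succeeds.
The match spans [0:3] → 'bvn'.

'bvn'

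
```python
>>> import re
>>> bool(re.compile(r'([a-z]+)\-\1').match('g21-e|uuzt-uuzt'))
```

With `match`, the pattern is implicitly anchored at the beginning.
Here position 0 doesn't satisfy it, so the call returns None, and `bool(None)` is False.

False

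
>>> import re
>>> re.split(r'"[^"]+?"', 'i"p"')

['i', '']

Matches to split on: at [1:4] → '"p"'.
`split` removes every match and returns the 2 fragments in between.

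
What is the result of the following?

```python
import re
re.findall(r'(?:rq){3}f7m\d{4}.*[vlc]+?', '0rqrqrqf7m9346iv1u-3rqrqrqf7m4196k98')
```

No capturing groups, so `findall` returns the 1 full match string.

['rqrqrqf7m9346iv']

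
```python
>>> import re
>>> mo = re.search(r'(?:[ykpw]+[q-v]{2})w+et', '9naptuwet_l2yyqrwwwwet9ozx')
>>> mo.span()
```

The match spans [3:9] → 'ptuwet'.

(3, 9)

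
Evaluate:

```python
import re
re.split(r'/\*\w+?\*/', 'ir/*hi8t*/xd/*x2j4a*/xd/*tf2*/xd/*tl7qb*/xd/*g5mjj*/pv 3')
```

Matches to split on: at [2:10] → '/*hi8t*/'; at [12:21] → '/*x2j4a*/'; at [23:30] → '/*tf2*/'; at [32:41] → '/*tl7qb*/'; at [43:52] → '/*g5mjj*/'.
Splitting on the pattern gives 6 pieces.

['ir', 'xd', 'xd', 'xd', 'xd', 'pv 3']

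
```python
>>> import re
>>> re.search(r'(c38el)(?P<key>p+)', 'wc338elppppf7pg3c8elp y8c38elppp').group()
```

'c38elppp'

The pattern matches the literal 'c3', then the literal '8el' (captured); then one or more of a literal 'p' (captured as 'key').
`re.search` tries every starting position until one works.
The match spans [24:32] → 'c38elppp'.
Captured: group 1 = 'c38el', group 2 = 'ppp'.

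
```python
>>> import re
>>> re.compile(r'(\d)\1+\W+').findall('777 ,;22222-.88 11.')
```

A backreference is literal: `\1` must see the identical characters the first group matched.
Because there's exactly one group, `findall` drops the full match and keeps group 1 from each hit.

['7', '2', '8', '1']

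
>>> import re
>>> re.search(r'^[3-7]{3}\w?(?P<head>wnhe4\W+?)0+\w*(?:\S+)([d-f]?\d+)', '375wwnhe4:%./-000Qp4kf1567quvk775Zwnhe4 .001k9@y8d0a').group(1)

'wnhe4:%./-'

This matches anchored at the start of the string; then exactly 3 of a character in [3-7], then optionally a word character; then the literal 'wn', then the literal 'he4', then one or more of a non-word character (lazy) (captured as 'head'); then one or more of a literal '0', then zero or more of a word character; then one or more of a non-whitespace character (non-capturing group); then optionally a character in [d-f], then one or more of a digit (captured).
`re.search` tries every starting position until one works.
The match spans [0:39] → '375wwnhe4:%./-000Qp4kf1567quvk775Zwnhe4'.
Captured: group 1 = 'wnhe4:%./-', group 2 = '4'.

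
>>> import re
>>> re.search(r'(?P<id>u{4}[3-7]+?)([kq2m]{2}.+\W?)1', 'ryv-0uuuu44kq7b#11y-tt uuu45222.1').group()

'uuuu44kq7b#11y-tt uuu45222.1'

The match spans [5:33] → 'uuuu44kq7b#11y-tt uuu45222.1'.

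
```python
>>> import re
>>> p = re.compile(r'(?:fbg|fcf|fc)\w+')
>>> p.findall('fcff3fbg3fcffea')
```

Walking the string: at [0:15] → 'fcff3fbg3fcffea'.
With no groups in the pattern, `findall` gives back each whole match — 1 here.

['fcff3fbg3fcffea']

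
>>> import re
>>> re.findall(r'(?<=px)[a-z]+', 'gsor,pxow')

Because the assertion is zero-width, the text it checks is not consumed and won't appear in the result.
Since nothing is captured, `findall` lists the 1 matched substring directly.

['ow']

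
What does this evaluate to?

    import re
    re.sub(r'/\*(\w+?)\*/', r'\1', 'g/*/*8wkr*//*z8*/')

Matches: at [3:11] → '/*8wkr*/'; at [11:17] → '/*z8*/'.
`\1` in the replacement pulls in group 1's text for each match.

'g/*8wkrz8'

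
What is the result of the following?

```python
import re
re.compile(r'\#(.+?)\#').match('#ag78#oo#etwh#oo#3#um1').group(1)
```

The `?` after the quantifier makes it lazy — it takes as little as possible before letting the rest of the pattern try.
With `match`, the pattern is implicitly anchored at the beginning.
The match spans [0:6] → '#ag78#'.
Captured: group 1 = 'ag78'.

'ag78'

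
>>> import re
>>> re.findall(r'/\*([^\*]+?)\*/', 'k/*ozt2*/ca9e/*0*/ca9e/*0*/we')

['ozt2', '0', '0']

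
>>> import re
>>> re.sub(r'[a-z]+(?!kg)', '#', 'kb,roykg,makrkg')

'#,#,#'

The negative lookaround is zero-width — it rules out positions where the adjacent text would match, without consuming anything.
Matches: at [0:2] → 'kb'; at [3:8] → 'roykg'; at [9:15] → 'makrkg'.
Every occurrence is swapped for '#'.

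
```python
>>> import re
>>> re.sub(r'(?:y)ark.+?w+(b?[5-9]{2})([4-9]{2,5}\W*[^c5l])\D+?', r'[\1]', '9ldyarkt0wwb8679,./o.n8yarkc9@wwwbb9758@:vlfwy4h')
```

Because the quantifier is non-greedy, it stops expanding at the earliest point where the rest of the pattern can succeed.
`\1` in the replacement pulls in group 1's text for each match.

'9ld[b86]n8yarkc9@wwwbb9758@:vlfwy4h'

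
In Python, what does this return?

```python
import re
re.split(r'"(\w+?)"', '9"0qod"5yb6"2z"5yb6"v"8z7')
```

Matches to split on: at [1:7] → '"0qod"'; at [11:15] → '"2z"'; at [19:22] → '"v"'.
With a capturing group present, the delimiter's captured portion is kept in the result list.

['9', '0qod', '5yb6', '2z', '5yb6', 'v', '8z7']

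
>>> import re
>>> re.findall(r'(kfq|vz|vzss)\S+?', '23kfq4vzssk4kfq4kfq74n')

Alternation isn't longest-match — the leftmost alternative that fits at this position is chosen.
Walking the string: at [2:6] match 'kfq4', group 1 = 'kfq'; at [6:9] match 'vzs', group 1 = 'vz'; at [12:16] match 'kfq4', group 1 = 'kfq'; at [16:20] match 'kfq7', group 1 = 'kfq'.
With a single group, `findall` returns only what that group captured — 4 items.

['kfq', 'vz', 'kfq', 'kfq']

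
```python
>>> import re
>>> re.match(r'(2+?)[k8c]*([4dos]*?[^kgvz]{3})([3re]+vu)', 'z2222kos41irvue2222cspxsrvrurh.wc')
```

None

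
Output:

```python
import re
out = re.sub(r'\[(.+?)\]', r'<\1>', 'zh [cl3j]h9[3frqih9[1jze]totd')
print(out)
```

zh <cl3j>h9<3frqih9[1jze>totd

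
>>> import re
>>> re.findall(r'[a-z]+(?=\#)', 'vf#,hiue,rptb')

Because the assertion is zero-width, the text it checks is not consumed and won't appear in the result.
`findall` yields the raw match text (1 of them) because the pattern has no groups.

['vf']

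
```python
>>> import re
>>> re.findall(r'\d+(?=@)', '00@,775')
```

['00']

The `(?=…)`/`(?<=…)` assertion just peeks at neighbouring text; it doesn't advance the match position.
Walking the string: at [0:2] → '00'.
Since nothing is captured, `findall` lists the 1 matched substring directly.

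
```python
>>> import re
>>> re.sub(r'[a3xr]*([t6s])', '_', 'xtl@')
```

`sub` substitutes '_' at each match site.

'_l@'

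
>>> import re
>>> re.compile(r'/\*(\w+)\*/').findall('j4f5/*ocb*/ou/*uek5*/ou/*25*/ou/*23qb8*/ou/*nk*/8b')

`findall` collects group 1 from each match (5 total).

['ocb', 'uek5', '25', '23qb8', 'nk']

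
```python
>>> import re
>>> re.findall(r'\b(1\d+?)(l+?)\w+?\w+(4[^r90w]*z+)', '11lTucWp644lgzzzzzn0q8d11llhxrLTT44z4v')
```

[('11', 'l', '4z')]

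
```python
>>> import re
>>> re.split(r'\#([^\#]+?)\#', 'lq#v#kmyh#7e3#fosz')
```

The group in the pattern means `split` returns the separators' captures alongside the pieces.

['lq', 'v', 'kmyh', '7e3', 'fosz']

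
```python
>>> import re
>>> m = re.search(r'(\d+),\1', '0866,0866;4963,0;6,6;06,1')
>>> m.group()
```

'0866,0866'

`\1` is not a pattern — it's the concrete string captured by group 1, re-applied verbatim.
`search` walks the string left to right and returns the first match it finds.
The match spans [0:9] → '0866,0866'.
Captured: group 1 = '0866'.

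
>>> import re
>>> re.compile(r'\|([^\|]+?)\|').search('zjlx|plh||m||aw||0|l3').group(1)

'plh'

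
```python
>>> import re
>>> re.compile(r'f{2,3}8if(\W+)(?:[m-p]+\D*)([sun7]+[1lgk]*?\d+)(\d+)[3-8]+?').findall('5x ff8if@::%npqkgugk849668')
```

[('@::%', 'ugk8496', '6')]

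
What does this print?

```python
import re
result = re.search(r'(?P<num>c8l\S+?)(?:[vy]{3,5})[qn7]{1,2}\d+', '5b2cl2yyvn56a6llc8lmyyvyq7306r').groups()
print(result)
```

('c8lm',)

The match spans [16:29] → 'c8lmyyvyq7306'.
Captured: group 1 = 'c8lm'.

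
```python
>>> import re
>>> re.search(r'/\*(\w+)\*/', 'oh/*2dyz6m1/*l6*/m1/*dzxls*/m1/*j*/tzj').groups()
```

('l6',)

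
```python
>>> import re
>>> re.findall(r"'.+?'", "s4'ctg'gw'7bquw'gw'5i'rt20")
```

["'ctg'", "'7bquw'", "'5i'"]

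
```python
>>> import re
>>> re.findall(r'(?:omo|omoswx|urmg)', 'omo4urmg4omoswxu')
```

['omo', 'urmg', 'omo']

The regex engine tests alternatives in the order written; an earlier branch that matches wins even if a later one would match more.
With no groups in the pattern, `findall` gives back each whole match — 3 here.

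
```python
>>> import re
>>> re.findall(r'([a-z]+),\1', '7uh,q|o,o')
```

A backreference is literal: `\1` must see the identical characters the first group matched.
Scanning left to right: at [6:9] match 'o,o', group 1 = 'o'.
One capturing group, so `findall` returns just the captured substring from the one match — 1 in all.

['o']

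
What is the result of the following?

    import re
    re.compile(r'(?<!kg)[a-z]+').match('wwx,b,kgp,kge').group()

'wwx'

The negative lookaround is zero-width — it rules out positions where the adjacent text would match, without consuming anything.
With `match`, the pattern is implicitly anchored at the beginning.
The match spans [0:3] → 'wwx'.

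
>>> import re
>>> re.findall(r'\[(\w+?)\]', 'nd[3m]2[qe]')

['3m', 'qe']

Matches: at [2:6] match '[3m]', group 1 = '3m'; at [7:11] match '[qe]', group 1 = 'qe'.
With a single group, `findall` returns only what that group captured — 2 items.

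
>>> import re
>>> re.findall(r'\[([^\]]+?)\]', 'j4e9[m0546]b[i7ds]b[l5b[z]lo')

One capturing group, so `findall` returns just the captured substring from each match — 3 in all.

['m0546', 'i7ds', 'l5b[z']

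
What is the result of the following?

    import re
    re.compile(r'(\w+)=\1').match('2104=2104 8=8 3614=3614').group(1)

`\1` is not a pattern — it's the concrete string captured by group 1, re-applied verbatim.
`re.match` only tries the pattern at the start of the string.
The match spans [0:9] → '2104=2104'.
Captured: group 1 = '2104'.

'2104'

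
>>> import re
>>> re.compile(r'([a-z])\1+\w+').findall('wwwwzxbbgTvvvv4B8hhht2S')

['w']

The backreference `\1` re-matches whatever the first group consumed, character for character.
Matches: at [0:23] match 'wwwwzxbbgTvvvv4B8hhht2S', group 1 = 'w'.
Because there's exactly one group, `findall` drops the full match and keeps group 1 from the one hit.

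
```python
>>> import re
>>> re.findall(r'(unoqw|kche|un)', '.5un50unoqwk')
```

['un', 'unoqw']

Branches in `(...|...)` are attempted left-to-right; the first branch that allows the whole pattern to succeed is taken.
Matches: at [2:4] match 'un', group 1 = 'un'; at [6:11] match 'unoqw', group 1 = 'unoqw'.
With a single group, `findall` returns only what that group captured — 2 items.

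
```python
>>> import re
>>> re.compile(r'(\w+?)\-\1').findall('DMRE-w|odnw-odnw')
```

`\1` is not a pattern — it's the concrete string captured by group 1, re-applied verbatim.
Walking the string: at [7:16] match 'odnw-odnw', group 1 = 'odnw'.
One capturing group, so `findall` returns just the captured substring from the one match — 1 in all.

['odnw']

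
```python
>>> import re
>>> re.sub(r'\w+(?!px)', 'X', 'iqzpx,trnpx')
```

'X,X'

A negative assertion filters positions out without eating any characters.
Matches: at [0:5] → 'iqzpx'; at [6:11] → 'trnpx'.
`sub` substitutes 'X' at each match site.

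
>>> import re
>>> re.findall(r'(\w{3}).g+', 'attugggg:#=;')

['att']

The pattern matches exactly 3 of a word character (captured); then any character, then one or more of the literal 'g'.
Matches: at [0:8] match 'attugggg', group 1 = 'att'.
`findall` collects group 1 from the one match (1 total).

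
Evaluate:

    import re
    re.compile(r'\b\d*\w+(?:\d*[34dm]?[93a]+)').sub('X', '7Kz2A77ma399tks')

This matches a word boundary (`\b`, zero-width); then zero or more of a digit, then one or more of a word character; then zero or more of a digit, then optionally one of [34dm], then one or more of one of [93a] (non-capturing group).
Matches: at [0:12] → '7Kz2A77ma399'.
`sub` substitutes 'X' at each match site.

'Xtks'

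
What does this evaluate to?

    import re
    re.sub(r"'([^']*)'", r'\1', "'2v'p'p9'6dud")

`\1` in the replacement pulls in group 1's text for each match.

'2vpp96dud'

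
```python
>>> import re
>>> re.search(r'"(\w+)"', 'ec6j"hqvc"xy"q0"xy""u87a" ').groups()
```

`search` walks the string left to right and returns the first match it finds.
The match spans [4:10] → '"hqvc"'.
Captured: group 1 = 'hqvc'.

('hqvc',)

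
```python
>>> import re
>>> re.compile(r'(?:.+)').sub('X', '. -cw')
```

The pattern matches one or more of any character (non-capturing group).
Each match is replaced by 'X'.

'X'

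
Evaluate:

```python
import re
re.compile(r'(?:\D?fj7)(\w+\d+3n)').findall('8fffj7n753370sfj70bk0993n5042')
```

One capturing group, so `findall` returns just the captured substring from the one match — 1 in all.

['n753370sfj70bk0993n']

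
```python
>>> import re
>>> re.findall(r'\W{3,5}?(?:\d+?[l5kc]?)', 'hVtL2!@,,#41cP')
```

A non-greedy quantifier consumes as few characters as it can — just enough that the remainder of the pattern still matches from where it stops; whatever follows it matches normally.
`findall` yields the raw match text (1 of them) because the pattern has no groups.

['!@,,#4']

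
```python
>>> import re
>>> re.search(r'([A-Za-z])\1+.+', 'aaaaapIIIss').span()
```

`\1` has to match the exact text group 1 already captured.
`re.search` scans for the first position where the pattern succeeds.
The match spans [0:11] → 'aaaaapIIIss'.
Captured: group 1 = 'a'.

(0, 11)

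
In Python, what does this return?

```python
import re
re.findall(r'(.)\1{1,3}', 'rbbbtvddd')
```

After group 1 captures some text, `\1` only succeeds where that same text appears again.
Walking the string: at [1:4] match 'bbb', group 1 = 'b'; at [6:9] match 'ddd', group 1 = 'd'.
Because there's exactly one group, `findall` drops the full match and keeps group 1 from each hit.

['b', 'd']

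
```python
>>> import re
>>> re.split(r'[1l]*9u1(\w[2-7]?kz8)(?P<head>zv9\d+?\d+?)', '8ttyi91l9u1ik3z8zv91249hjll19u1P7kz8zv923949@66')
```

This matches zero or more of one of [1l], then the literal '9u1'; then a word character, then optionally a character in [2-7], then the literal 'kz8' (captured); then the literal 'zv9', then one or more of a digit (lazy), then one or more of a digit (lazy) (captured as 'head').
Because the quantifier is non-greedy, it stops expanding at the earliest point where the rest of the pattern can succeed.
Matches to split on: at [25:41] → 'll19u1P7kz8zv923'.
The group in the pattern means `split` returns the separators' captures alongside the pieces.

['8ttyi91l9u1ik3z8zv91249hj', 'P7kz8', 'zv923', '949@66']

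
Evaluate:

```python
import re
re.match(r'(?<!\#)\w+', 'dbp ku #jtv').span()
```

`re.match` only tries the pattern at the start of the string.
The match spans [0:3] → 'dbp'.

(0, 3)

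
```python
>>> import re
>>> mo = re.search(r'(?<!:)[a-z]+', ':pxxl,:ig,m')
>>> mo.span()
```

Because the assertion is negative and zero-width, positions next to the forbidden text are skipped.
Unlike `match`, `search` isn't anchored — it looks for the pattern anywhere in the string.
The match spans [2:5] → 'xxl'.

(2, 5)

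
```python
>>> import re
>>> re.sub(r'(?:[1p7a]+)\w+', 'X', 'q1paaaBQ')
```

'qX'

This matches one or more of one of [1p7a] (non-capturing group); then one or more of a word character.
Matches: at [1:8] → '1paaaBQ'.
Every occurrence is swapped for 'X'.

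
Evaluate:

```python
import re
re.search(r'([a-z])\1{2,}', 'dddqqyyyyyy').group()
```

The backreference `\1` re-matches whatever the first group consumed, character for character.
The match spans [0:3] → 'ddd'.

'ddd'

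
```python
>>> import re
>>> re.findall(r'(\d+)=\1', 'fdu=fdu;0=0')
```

['0']

After group 1 captures some text, `\1` only succeeds where that same text appears again.
With a single group, `findall` returns only what that group captured — 1 item.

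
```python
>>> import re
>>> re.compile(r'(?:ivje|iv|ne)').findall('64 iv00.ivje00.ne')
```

Alternation isn't longest-match — the leftmost alternative that fits at this position is chosen.
No capturing groups, so `findall` returns the 3 full match strings.

['iv', 'ivje', 'ne']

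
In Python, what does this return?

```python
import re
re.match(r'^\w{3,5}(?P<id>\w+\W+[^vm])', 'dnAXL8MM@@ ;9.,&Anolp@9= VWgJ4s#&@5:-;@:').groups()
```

('8MM@@ ;9',)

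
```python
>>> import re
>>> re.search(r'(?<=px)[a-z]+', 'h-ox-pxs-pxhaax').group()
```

's'

The `(?=…)`/`(?<=…)` assertion just peeks at neighbouring text; it doesn't advance the match position.
The match spans [7:8] → 's'.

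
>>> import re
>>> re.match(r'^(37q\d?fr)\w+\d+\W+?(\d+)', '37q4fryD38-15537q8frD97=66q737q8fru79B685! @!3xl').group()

'37q4fryD38-15537'

This matches anchored at the start of the string; then the literal '37q', then optionally a digit, then the literal 'fr' (captured); then one or more of a word character, then one or more of a digit, then one or more of a non-word character (lazy); then one or more of a digit (captured).
With `match`, the pattern is implicitly anchored at the beginning.
The match spans [0:16] → '37q4fryD38-15537'.
Captured: group 1 = '37q4fr', group 2 = '15537'.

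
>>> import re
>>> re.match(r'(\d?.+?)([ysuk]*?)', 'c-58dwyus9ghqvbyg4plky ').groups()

('c', '')

The match spans [0:1] → 'c'.
Captured: group 1 = 'c', group 2 = ''.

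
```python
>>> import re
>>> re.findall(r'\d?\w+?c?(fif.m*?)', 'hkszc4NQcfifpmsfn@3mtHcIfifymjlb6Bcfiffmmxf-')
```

A non-greedy quantifier consumes as few characters as it can — just enough that the remainder of the pattern still matches from where it stops; whatever follows it matches normally.
One capturing group, so `findall` returns just the captured substring from each match — 3 in all.

['fifp', 'fify', 'fiff']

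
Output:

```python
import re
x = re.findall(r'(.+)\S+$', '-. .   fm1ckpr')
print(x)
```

['-. .   fm1ckp']

Pattern: one or more of any character (captured); then one or more of a non-whitespace character; then anchored at the end.
`findall` collects group 1 from the one match (1 total).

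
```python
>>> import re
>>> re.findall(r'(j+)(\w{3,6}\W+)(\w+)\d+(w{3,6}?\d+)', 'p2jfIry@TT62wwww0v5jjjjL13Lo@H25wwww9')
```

The pattern matches one or more of a literal 'j' (captured); then 3 to 6 of a word character, then one or more of a non-word character (captured); then one or more of a word character (captured); then one or more of a digit; then 3 to 6 of the literal 'w' (lazy), then one or more of a digit (captured).
Walking the string: at [2:17] match 'jfIry@TT62wwww0', groups = ('j', 'fIry@', 'TT6', 'wwww0'); at [19:37] match 'jjjjL13Lo@H25wwww9', groups = ('jjjj', 'L13Lo@', 'H2', 'wwww9').
`findall` packs the 4 group values into a tuple for every match.

[('j', 'fIry@', 'TT6', 'wwww0'), ('jjjj', 'L13Lo@', 'H2', 'wwww9')]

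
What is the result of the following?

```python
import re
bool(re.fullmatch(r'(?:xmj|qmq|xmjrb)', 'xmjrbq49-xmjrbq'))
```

`fullmatch` succeeds only if the pattern covers the string from start to end.
Here the pattern can't cover the whole string, so the call returns None, and `bool(None)` is False.

False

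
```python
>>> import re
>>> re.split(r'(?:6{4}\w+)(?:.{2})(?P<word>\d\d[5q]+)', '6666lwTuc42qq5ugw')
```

The pattern matches exactly 4 of the literal '6', then one or more of a word character (non-capturing group); then exactly 2 of any character (non-capturing group); then a digit, then a digit, then one or more of one of [5q] (captured as 'word').
Because the pattern has a capturing group, `split` also inserts each captured text between the pieces.

['', '42qq5', 'ugw']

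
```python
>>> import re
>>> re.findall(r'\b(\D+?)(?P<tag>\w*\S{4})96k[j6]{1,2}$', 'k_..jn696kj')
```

Pattern: a word boundary (`\b`, zero-width); then one or more of a non-digit (lazy) (captured); then zero or more of a word character, then exactly 4 of a non-whitespace character (captured as 'tag'); then the literal '96k', then 1 to 2 of one of [j6]; then anchored at the end.
Scanning left to right: at [0:11] match 'k_..jn696kj', groups = ('k_.', '.jn6').
Multiple groups make `findall` return tuples — one 2-tuple for the one match.

[('k_.', '.jn6')]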